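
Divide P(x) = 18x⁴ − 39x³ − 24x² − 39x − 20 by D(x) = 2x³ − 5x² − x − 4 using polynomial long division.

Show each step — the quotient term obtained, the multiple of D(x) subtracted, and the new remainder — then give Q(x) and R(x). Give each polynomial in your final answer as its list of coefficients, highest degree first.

Q = [9, 3]; R = [-8]

Step 1: lead(18x⁴ − 39x³ − 24x² − 39x − 20) ÷ lead(D) = 18x⁴ ÷ 2x³ = 9x. Subtract (9x)·D = 18x⁴ − 45x³ − 9x² − 36x. Remainder: 6x³ − 15x² − 3x − 20.
Step 2: lead(6x³ − 15x² − 3x − 20) ÷ lead(D) = 6x³ ÷ 2x³ = 3. Subtract (3)·D = 6x³ − 15x² − 3x − 12. Remainder: −8.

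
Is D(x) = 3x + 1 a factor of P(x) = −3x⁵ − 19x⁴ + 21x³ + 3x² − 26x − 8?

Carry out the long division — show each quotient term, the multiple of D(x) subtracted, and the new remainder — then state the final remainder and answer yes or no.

Step 1: lead(−3x⁵ − 19x⁴ + 21x³ + 3x² − 26x − 8) ÷ lead(D) = −3x⁵ ÷ 3x = −x⁴. Subtract (−x⁴)·D = −3x⁵ − x⁴. Remainder: −18x⁴ + 21x³ + 3x² − 26x − 8.
Step 2: lead(−18x⁴ + 21x³ + 3x² − 26x − 8) ÷ lead(D) = −18x⁴ ÷ 3x = −6x³. Subtract (−6x³)·D = −18x⁴ − 6x³. Remainder: 27x³ + 3x² − 26x − 8.
Step 3: lead(27x³ + 3x² − 26x − 8) ÷ lead(D) = 27x³ ÷ 3x = 9x². Subtract (9x²)·D = 27x³ + 9x². Remainder: −6x² − 26x − 8.
Step 4: lead(−6x² − 26x − 8) ÷ lead(D) = −6x² ÷ 3x = −2x. Subtract (−2x)·D = −6x² − 2x. Remainder: −24x − 8.
Step 5: lead(−24x − 8) ÷ lead(D) = −24x ÷ 3x = −8. Subtract (−8)·D = −24x − 8. Remainder: 0.

R(x) = 0, so D(x) is a factor of P(x). yes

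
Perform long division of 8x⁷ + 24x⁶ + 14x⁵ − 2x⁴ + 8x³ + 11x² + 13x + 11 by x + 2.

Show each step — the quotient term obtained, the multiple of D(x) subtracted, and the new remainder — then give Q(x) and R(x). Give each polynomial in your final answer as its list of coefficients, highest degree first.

Q = [8, 8, -2, 2, 4, 3, 7]; R = [-3]

Step 1: lead(8x⁷ + 24x⁶ + 14x⁵ − 2x⁴ + 8x³ + 11x² + 13x + 11) ÷ lead(D) = 8x⁷ ÷ x = 8x⁶. Subtract (8x⁶)·D = 8x⁷ + 16x⁶. Remainder: 8x⁶ + 14x⁵ − 2x⁴ + 8x³ + 11x² + 13x + 11.
Step 2: lead(8x⁶ + 14x⁵ − 2x⁴ + 8x³ + 11x² + 13x + 11) ÷ lead(D) = 8x⁶ ÷ x = 8x⁵. Subtract (8x⁵)·D = 8x⁶ + 16x⁵. Remainder: −2x⁵ − 2x⁴ + 8x³ + 11x² + 13x + 11.
Step 3: lead(−2x⁵ − 2x⁴ + 8x³ + 11x² + 13x + 11) ÷ lead(D) = −2x⁵ ÷ x = −2x⁴. Subtract (−2x⁴)·D = −2x⁵ − 4x⁴. Remainder: 2x⁴ + 8x³ + 11x² + 13x + 11.
Step 4: lead(2x⁴ + 8x³ + 11x² + 13x + 11) ÷ lead(D) = 2x⁴ ÷ x = 2x³. Subtract (2x³)·D = 2x⁴ + 4x³. Remainder: 4x³ + 11x² + 13x + 11.
Step 5: lead(4x³ + 11x² + 13x + 11) ÷ lead(D) = 4x³ ÷ x = 4x². Subtract (4x²)·D = 4x³ + 8x². Remainder: 3x² + 13x + 11.
Step 6: lead(3x² + 13x + 11) ÷ lead(D) = 3x² ÷ x = 3x. Subtract (3x)·D = 3x² + 6x. Remainder: 7x + 11.
Step 7: lead(7x + 11) ÷ lead(D) = 7x ÷ x = 7. Subtract (7)·D = 7x + 14. Remainder: −3.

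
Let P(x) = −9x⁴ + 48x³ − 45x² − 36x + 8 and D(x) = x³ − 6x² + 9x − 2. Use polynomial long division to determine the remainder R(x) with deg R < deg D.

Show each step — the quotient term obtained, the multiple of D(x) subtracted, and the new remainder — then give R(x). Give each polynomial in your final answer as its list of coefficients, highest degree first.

R = [-4]

Step 1: lead(−9x⁴ + 48x³ − 45x² − 36x + 8) ÷ lead(D) = −9x⁴ ÷ x³ = −9x. Subtract (−9x)·D = −9x⁴ + 54x³ − 81x² + 18x. Remainder: −6x³ + 36x² − 54x + 8.
Step 2: lead(−6x³ + 36x² − 54x + 8) ÷ lead(D) = −6x³ ÷ x³ = −6. Subtract (−6)·D = −6x³ + 36x² − 54x + 12. Remainder: −4.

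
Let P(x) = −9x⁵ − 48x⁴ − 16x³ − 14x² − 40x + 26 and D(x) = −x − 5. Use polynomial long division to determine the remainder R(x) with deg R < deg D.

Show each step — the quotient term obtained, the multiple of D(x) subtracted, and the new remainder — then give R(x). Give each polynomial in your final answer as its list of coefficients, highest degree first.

Step 1: lead(−9x⁵ − 48x⁴ − 16x³ − 14x² − 40x + 26) ÷ lead(D) = −9x⁵ ÷ −x = 9x⁴. Subtract (9x⁴)·D = −9x⁵ − 45x⁴. Remainder: −3x⁴ − 16x³ − 14x² − 40x + 26.
Step 2: lead(−3x⁴ − 16x³ − 14x² − 40x + 26) ÷ lead(D) = −3x⁴ ÷ −x = 3x³. Subtract (3x³)·D = −3x⁴ − 15x³. Remainder: −x³ − 14x² − 40x + 26.
Step 3: lead(−x³ − 14x² − 40x + 26) ÷ lead(D) = −x³ ÷ −x = x². Subtract (x²)·D = −x³ − 5x². Remainder: −9x² − 40x + 26.
Step 4: lead(−9x² − 40x + 26) ÷ lead(D) = −9x² ÷ −x = 9x. Subtract (9x)·D = −9x² − 45x. Remainder: 5x + 26.
Step 5: lead(5x + 26) ÷ lead(D) = 5x ÷ −x = −5. Subtract (−5)·D = 5x + 25. Remainder: 1.

R = [1]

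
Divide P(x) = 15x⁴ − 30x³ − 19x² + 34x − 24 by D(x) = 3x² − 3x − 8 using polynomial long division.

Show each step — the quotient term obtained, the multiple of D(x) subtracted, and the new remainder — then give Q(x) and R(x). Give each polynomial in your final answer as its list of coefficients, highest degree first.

Step 1: lead(15x⁴ − 30x³ − 19x² + 34x − 24) ÷ lead(D) = 15x⁴ ÷ 3x² = 5x². Subtract (5x²)·D = 15x⁴ − 15x³ − 40x². Remainder: −15x³ + 21x² + 34x − 24.
Step 2: lead(−15x³ + 21x² + 34x − 24) ÷ lead(D) = −15x³ ÷ 3x² = −5x. Subtract (−5x)·D = −15x³ + 15x² + 40x. Remainder: 6x² − 6x − 24.
Step 3: lead(6x² − 6x − 24) ÷ lead(D) = 6x² ÷ 3x² = 2. Subtract (2)·D = 6x² − 6x − 16. Remainder: −8.

Q = [5, -5, 2]; R = [-8]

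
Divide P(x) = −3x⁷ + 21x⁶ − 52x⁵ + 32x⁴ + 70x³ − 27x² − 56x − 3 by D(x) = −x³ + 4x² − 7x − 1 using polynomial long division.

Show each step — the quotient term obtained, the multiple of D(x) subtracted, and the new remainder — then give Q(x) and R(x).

Step 1: lead(−3x⁷ + 21x⁶ − 52x⁵ + 32x⁴ + 70x³ − 27x² − 56x − 3) ÷ lead(D) = −3x⁷ ÷ −x³ = 3x⁴. Subtract (3x⁴)·D = −3x⁷ + 12x⁶ − 21x⁵ − 3x⁴. Remainder: 9x⁶ − 31x⁵ + 35x⁴ + 70x³ − 27x² − 56x − 3.
Step 2: lead(9x⁶ − 31x⁵ + 35x⁴ + 70x³ − 27x² − 56x − 3) ÷ lead(D) = 9x⁶ ÷ −x³ = −9x³. Subtract (−9x³)·D = 9x⁶ − 36x⁵ + 63x⁴ + 9x³. Remainder: 5x⁵ − 28x⁴ + 61x³ − 27x² − 56x − 3.
Step 3: lead(5x⁵ − 28x⁴ + 61x³ − 27x² − 56x − 3) ÷ lead(D) = 5x⁵ ÷ −x³ = −5x². Subtract (−5x²)·D = 5x⁵ − 20x⁴ + 35x³ + 5x². Remainder: −8x⁴ + 26x³ − 32x² − 56x − 3.
Step 4: lead(−8x⁴ + 26x³ − 32x² − 56x − 3) ÷ lead(D) = −8x⁴ ÷ −x³ = 8x. Subtract (8x)·D = −8x⁴ + 32x³ − 56x² − 8x. Remainder: −6x³ + 24x² − 48x − 3.
Step 5: lead(−6x³ + 24x² − 48x − 3) ÷ lead(D) = −6x³ ÷ −x³ = 6. Subtract (6)·D = −6x³ + 24x² − 42x − 6. Remainder: −6x + 3.

Q(x) = 3x⁴ − 9x³ − 5x² + 8x + 6; R(x) = −6x + 3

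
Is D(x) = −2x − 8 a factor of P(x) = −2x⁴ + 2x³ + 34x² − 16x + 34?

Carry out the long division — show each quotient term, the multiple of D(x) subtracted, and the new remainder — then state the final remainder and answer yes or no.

R(x) = 2, so D(x) is not a factor of P(x). no

Step 1: lead(−2x⁴ + 2x³ + 34x² − 16x + 34) ÷ lead(D) = −2x⁴ ÷ −2x = x³. Subtract (x³)·D = −2x⁴ − 8x³. Remainder: 10x³ + 34x² − 16x + 34.
Step 2: lead(10x³ + 34x² − 16x + 34) ÷ lead(D) = 10x³ ÷ −2x = −5x². Subtract (−5x²)·D = 10x³ + 40x². Remainder: −6x² − 16x + 34.
Step 3: lead(−6x² − 16x + 34) ÷ lead(D) = −6x² ÷ −2x = 3x. Subtract (3x)·D = −6x² − 24x. Remainder: 8x + 34.
Step 4: lead(8x + 34) ÷ lead(D) = 8x ÷ −2x = −4. Subtract (−4)·D = 8x + 32. Remainder: 2.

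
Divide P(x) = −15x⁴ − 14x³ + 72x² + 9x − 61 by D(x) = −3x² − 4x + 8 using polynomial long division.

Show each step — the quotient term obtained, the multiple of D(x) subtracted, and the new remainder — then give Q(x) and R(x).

Q(x) = 5x² − 2x − 8; R(x) = −7x + 3

Step 1: lead(−15x⁴ − 14x³ + 72x² + 9x − 61) ÷ lead(D) = −15x⁴ ÷ −3x² = 5x². Subtract (5x²)·D = −15x⁴ − 20x³ + 40x². Remainder: 6x³ + 32x² + 9x − 61.
Step 2: lead(6x³ + 32x² + 9x − 61) ÷ lead(D) = 6x³ ÷ −3x² = −2x. Subtract (−2x)·D = 6x³ + 8x² − 16x. Remainder: 24x² + 25x − 61.
Step 3: lead(24x² + 25x − 61) ÷ lead(D) = 24x² ÷ −3x² = −8. Subtract (−8)·D = 24x² + 32x − 64. Remainder: −7x + 3.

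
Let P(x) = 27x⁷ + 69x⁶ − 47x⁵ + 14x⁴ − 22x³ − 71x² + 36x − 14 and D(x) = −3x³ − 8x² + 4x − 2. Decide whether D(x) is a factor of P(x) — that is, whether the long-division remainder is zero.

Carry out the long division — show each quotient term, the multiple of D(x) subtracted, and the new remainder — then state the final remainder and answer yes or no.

Step 1: lead(27x⁷ + 69x⁶ − 47x⁵ + 14x⁴ − 22x³ − 71x² + 36x − 14) ÷ lead(D) = 27x⁷ ÷ −3x³ = −9x⁴. Subtract (−9x⁴)·D = 27x⁷ + 72x⁶ − 36x⁵ + 18x⁴. Remainder: −3x⁶ − 11x⁵ − 4x⁴ − 22x³ − 71x² + 36x − 14.
Step 2: lead(−3x⁶ − 11x⁵ − 4x⁴ − 22x³ − 71x² + 36x − 14) ÷ lead(D) = −3x⁶ ÷ −3x³ = x³. Subtract (x³)·D = −3x⁶ − 8x⁵ + 4x⁴ − 2x³. Remainder: −3x⁵ − 8x⁴ − 20x³ − 71x² + 36x − 14.
Step 3: lead(−3x⁵ − 8x⁴ − 20x³ − 71x² + 36x − 14) ÷ lead(D) = −3x⁵ ÷ −3x³ = x². Subtract (x²)·D = −3x⁵ − 8x⁴ + 4x³ − 2x². Remainder: −24x³ − 69x² + 36x − 14.
Step 4: lead(−24x³ − 69x² + 36x − 14) ÷ lead(D) = −24x³ ÷ −3x³ = 8. Subtract (8)·D = −24x³ − 64x² + 32x − 16. Remainder: −5x² + 4x + 2.

R(x) = −5x² + 4x + 2, so D(x) is not a factor of P(x). no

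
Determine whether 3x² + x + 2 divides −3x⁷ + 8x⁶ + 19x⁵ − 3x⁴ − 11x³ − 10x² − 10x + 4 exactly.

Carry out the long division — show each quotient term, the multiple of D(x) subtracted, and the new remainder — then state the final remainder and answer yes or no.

R(x) = 0, so D(x) is a factor of P(x). yes

Step 1: lead(−3x⁷ + 8x⁶ + 19x⁵ − 3x⁴ − 11x³ − 10x² − 10x + 4) ÷ lead(D) = −3x⁷ ÷ 3x² = −x⁵. Subtract (−x⁵)·D = −3x⁷ − x⁶ − 2x⁵. Remainder: 9x⁶ + 21x⁵ − 3x⁴ − 11x³ − 10x² − 10x + 4.
Step 2: lead(9x⁶ + 21x⁵ − 3x⁴ − 11x³ − 10x² − 10x + 4) ÷ lead(D) = 9x⁶ ÷ 3x² = 3x⁴. Subtract (3x⁴)·D = 9x⁶ + 3x⁵ + 6x⁴. Remainder: 18x⁵ − 9x⁴ − 11x³ − 10x² − 10x + 4.
Step 3: lead(18x⁵ − 9x⁴ − 11x³ − 10x² − 10x + 4) ÷ lead(D) = 18x⁵ ÷ 3x² = 6x³. Subtract (6x³)·D = 18x⁵ + 6x⁴ + 12x³. Remainder: −15x⁴ − 23x³ − 10x² − 10x + 4.
Step 4: lead(−15x⁴ − 23x³ − 10x² − 10x + 4) ÷ lead(D) = −15x⁴ ÷ 3x² = −5x². Subtract (−5x²)·D = −15x⁴ − 5x³ − 10x². Remainder: −18x³ − 10x + 4.
Step 5: lead(−18x³ − 10x + 4) ÷ lead(D) = −18x³ ÷ 3x² = −6x. Subtract (−6x)·D = −18x³ − 6x² − 12x. Remainder: 6x² + 2x + 4.
Step 6: lead(6x² + 2x + 4) ÷ lead(D) = 6x² ÷ 3x² = 2. Subtract (2)·D = 6x² + 2x + 4. Remainder: 0.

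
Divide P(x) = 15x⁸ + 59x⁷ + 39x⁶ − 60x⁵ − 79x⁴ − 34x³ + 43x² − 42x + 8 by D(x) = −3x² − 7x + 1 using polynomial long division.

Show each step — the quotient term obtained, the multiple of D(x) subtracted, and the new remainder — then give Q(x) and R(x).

Step 1: lead(15x⁸ + 59x⁷ + 39x⁶ − 60x⁵ − 79x⁴ − 34x³ + 43x² − 42x + 8) ÷ lead(D) = 15x⁸ ÷ −3x² = −5x⁶. Subtract (−5x⁶)·D = 15x⁸ + 35x⁷ − 5x⁶. Remainder: 24x⁷ + 44x⁶ − 60x⁵ − 79x⁴ − 34x³ + 43x² − 42x + 8.
Step 2: lead(24x⁷ + 44x⁶ − 60x⁵ − 79x⁴ − 34x³ + 43x² − 42x + 8) ÷ lead(D) = 24x⁷ ÷ −3x² = −8x⁵. Subtract (−8x⁵)·D = 24x⁷ + 56x⁶ − 8x⁵. Remainder: −12x⁶ − 52x⁵ − 79x⁴ − 34x³ + 43x² − 42x + 8.
Step 3: lead(−12x⁶ − 52x⁵ − 79x⁴ − 34x³ + 43x² − 42x + 8) ÷ lead(D) = −12x⁶ ÷ −3x² = 4x⁴. Subtract (4x⁴)·D = −12x⁶ − 28x⁵ + 4x⁴. Remainder: −24x⁵ − 83x⁴ − 34x³ + 43x² − 42x + 8.
Step 4: lead(−24x⁵ − 83x⁴ − 34x³ + 43x² − 42x + 8) ÷ lead(D) = −24x⁵ ÷ −3x² = 8x³. Subtract (8x³)·D = −24x⁵ − 56x⁴ + 8x³. Remainder: −27x⁴ − 42x³ + 43x² − 42x + 8.
Step 5: lead(−27x⁴ − 42x³ + 43x² − 42x + 8) ÷ lead(D) = −27x⁴ ÷ −3x² = 9x². Subtract (9x²)·D = −27x⁴ − 63x³ + 9x². Remainder: 21x³ + 34x² − 42x + 8.
Step 6: lead(21x³ + 34x² − 42x + 8) ÷ lead(D) = 21x³ ÷ −3x² = −7x. Subtract (−7x)·D = 21x³ + 49x² − 7x. Remainder: −15x² − 35x + 8.
Step 7: lead(−15x² − 35x + 8) ÷ lead(D) = −15x² ÷ −3x² = 5. Subtract (5)·D = −15x² − 35x + 5. Remainder: 3.

Q(x) = −5x⁶ − 8x⁵ + 4x⁴ + 8x³ + 9x² − 7x + 5; R(x) = 3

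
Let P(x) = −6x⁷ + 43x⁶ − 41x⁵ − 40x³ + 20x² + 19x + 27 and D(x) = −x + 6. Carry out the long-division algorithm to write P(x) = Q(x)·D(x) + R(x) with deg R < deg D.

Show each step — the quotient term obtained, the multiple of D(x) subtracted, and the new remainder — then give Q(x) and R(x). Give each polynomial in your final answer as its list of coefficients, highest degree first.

Q = [6, -7, -1, -6, 4, 4, 5]; R = [-3]

Step 1: lead(−6x⁷ + 43x⁶ − 41x⁵ − 40x³ + 20x² + 19x + 27) ÷ lead(D) = −6x⁷ ÷ −x = 6x⁶. Subtract (6x⁶)·D = −6x⁷ + 36x⁶. Remainder: 7x⁶ − 41x⁵ − 40x³ + 20x² + 19x + 27.
Step 2: lead(7x⁶ − 41x⁵ − 40x³ + 20x² + 19x + 27) ÷ lead(D) = 7x⁶ ÷ −x = −7x⁵. Subtract (−7x⁵)·D = 7x⁶ − 42x⁵. Remainder: x⁵ − 40x³ + 20x² + 19x + 27.
Step 3: lead(x⁵ − 40x³ + 20x² + 19x + 27) ÷ lead(D) = x⁵ ÷ −x = −x⁴. Subtract (−x⁴)·D = x⁵ − 6x⁴. Remainder: 6x⁴ − 40x³ + 20x² + 19x + 27.
Step 4: lead(6x⁴ − 40x³ + 20x² + 19x + 27) ÷ lead(D) = 6x⁴ ÷ −x = −6x³. Subtract (−6x³)·D = 6x⁴ − 36x³. Remainder: −4x³ + 20x² + 19x + 27.
Step 5: lead(−4x³ + 20x² + 19x + 27) ÷ lead(D) = −4x³ ÷ −x = 4x². Subtract (4x²)·D = −4x³ + 24x². Remainder: −4x² + 19x + 27.
Step 6: lead(−4x² + 19x + 27) ÷ lead(D) = −4x² ÷ −x = 4x. Subtract (4x)·D = −4x² + 24x. Remainder: −5x + 27.
Step 7: lead(−5x + 27) ÷ lead(D) = −5x ÷ −x = 5. Subtract (5)·D = −5x + 30. Remainder: −3.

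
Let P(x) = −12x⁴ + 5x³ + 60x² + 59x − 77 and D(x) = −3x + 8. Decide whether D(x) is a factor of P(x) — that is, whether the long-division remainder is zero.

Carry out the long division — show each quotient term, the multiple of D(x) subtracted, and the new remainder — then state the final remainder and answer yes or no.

Step 1: lead(−12x⁴ + 5x³ + 60x² + 59x − 77) ÷ lead(D) = −12x⁴ ÷ −3x = 4x³. Subtract (4x³)·D = −12x⁴ + 32x³. Remainder: −27x³ + 60x² + 59x − 77.
Step 2: lead(−27x³ + 60x² + 59x − 77) ÷ lead(D) = −27x³ ÷ −3x = 9x². Subtract (9x²)·D = −27x³ + 72x². Remainder: −12x² + 59x − 77.
Step 3: lead(−12x² + 59x − 77) ÷ lead(D) = −12x² ÷ −3x = 4x. Subtract (4x)·D = −12x² + 32x. Remainder: 27x − 77.
Step 4: lead(27x − 77) ÷ lead(D) = 27x ÷ −3x = −9. Subtract (−9)·D = 27x − 72. Remainder: −5.

R(x) = −5, so D(x) is not a factor of P(x). no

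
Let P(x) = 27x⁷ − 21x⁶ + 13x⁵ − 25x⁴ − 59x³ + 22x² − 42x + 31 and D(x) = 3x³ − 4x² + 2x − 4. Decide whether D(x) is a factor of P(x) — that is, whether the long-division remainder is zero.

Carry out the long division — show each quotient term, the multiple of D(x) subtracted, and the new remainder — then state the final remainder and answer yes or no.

Step 1: lead(27x⁷ − 21x⁶ + 13x⁵ − 25x⁴ − 59x³ + 22x² − 42x + 31) ÷ lead(D) = 27x⁷ ÷ 3x³ = 9x⁴. Subtract (9x⁴)·D = 27x⁷ − 36x⁶ + 18x⁵ − 36x⁴. Remainder: 15x⁶ − 5x⁵ + 11x⁴ − 59x³ + 22x² − 42x + 31.
Step 2: lead(15x⁶ − 5x⁵ + 11x⁴ − 59x³ + 22x² − 42x + 31) ÷ lead(D) = 15x⁶ ÷ 3x³ = 5x³. Subtract (5x³)·D = 15x⁶ − 20x⁵ + 10x⁴ − 20x³. Remainder: 15x⁵ + x⁴ − 39x³ + 22x² − 42x + 31.
Step 3: lead(15x⁵ + x⁴ − 39x³ + 22x² − 42x + 31) ÷ lead(D) = 15x⁵ ÷ 3x³ = 5x². Subtract (5x²)·D = 15x⁵ − 20x⁴ + 10x³ − 20x². Remainder: 21x⁴ − 49x³ + 42x² − 42x + 31.
Step 4: lead(21x⁴ − 49x³ + 42x² − 42x + 31) ÷ lead(D) = 21x⁴ ÷ 3x³ = 7x. Subtract (7x)·D = 21x⁴ − 28x³ + 14x² − 28x. Remainder: −21x³ + 28x² − 14x + 31.
Step 5: lead(−21x³ + 28x² − 14x + 31) ÷ lead(D) = −21x³ ÷ 3x³ = −7. Subtract (−7)·D = −21x³ + 28x² − 14x + 28. Remainder: 3.

R(x) = 3, so D(x) is not a factor of P(x). no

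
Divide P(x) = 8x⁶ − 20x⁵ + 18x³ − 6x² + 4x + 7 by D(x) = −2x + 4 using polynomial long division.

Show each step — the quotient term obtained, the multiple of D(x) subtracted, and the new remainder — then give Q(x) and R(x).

Q(x) = −4x⁵ + 2x⁴ + 4x³ − x² + x; R(x) = 7

Step 1: lead(8x⁶ − 20x⁵ + 18x³ − 6x² + 4x + 7) ÷ lead(D) = 8x⁶ ÷ −2x = −4x⁵. Subtract (−4x⁵)·D = 8x⁶ − 16x⁵. Remainder: −4x⁵ + 18x³ − 6x² + 4x + 7.
Step 2: lead(−4x⁵ + 18x³ − 6x² + 4x + 7) ÷ lead(D) = −4x⁵ ÷ −2x = 2x⁴. Subtract (2x⁴)·D = −4x⁵ + 8x⁴. Remainder: −8x⁴ + 18x³ − 6x² + 4x + 7.
Step 3: lead(−8x⁴ + 18x³ − 6x² + 4x + 7) ÷ lead(D) = −8x⁴ ÷ −2x = 4x³. Subtract (4x³)·D = −8x⁴ + 16x³. Remainder: 2x³ − 6x² + 4x + 7.
Step 4: lead(2x³ − 6x² + 4x + 7) ÷ lead(D) = 2x³ ÷ −2x = −x². Subtract (−x²)·D = 2x³ − 4x². Remainder: −2x² + 4x + 7.
Step 5: lead(−2x² + 4x + 7) ÷ lead(D) = −2x² ÷ −2x = x. Subtract (x)·D = −2x² + 4x. Remainder: 7.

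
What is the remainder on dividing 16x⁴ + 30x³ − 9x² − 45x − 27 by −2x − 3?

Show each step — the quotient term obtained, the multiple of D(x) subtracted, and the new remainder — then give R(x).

Step 1: lead(16x⁴ + 30x³ − 9x² − 45x − 27) ÷ lead(D) = 16x⁴ ÷ −2x = −8x³. Subtract (−8x³)·D = 16x⁴ + 24x³. Remainder: 6x³ − 9x² − 45x − 27.
Step 2: lead(6x³ − 9x² − 45x − 27) ÷ lead(D) = 6x³ ÷ −2x = −3x². Subtract (−3x²)·D = 6x³ + 9x². Remainder: −18x² − 45x − 27.
Step 3: lead(−18x² − 45x − 27) ÷ lead(D) = −18x² ÷ −2x = 9x. Subtract (9x)·D = −18x² − 27x. Remainder: −18x − 27.
Step 4: lead(−18x − 27) ÷ lead(D) = −18x ÷ −2x = 9. Subtract (9)·D = −18x − 27. Remainder: 0.

R(x) = 0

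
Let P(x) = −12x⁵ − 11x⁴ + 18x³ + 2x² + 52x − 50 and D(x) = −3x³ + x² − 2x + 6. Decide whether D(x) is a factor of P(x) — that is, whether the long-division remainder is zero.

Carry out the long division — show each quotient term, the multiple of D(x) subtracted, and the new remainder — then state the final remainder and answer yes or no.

Step 1: lead(−12x⁵ − 11x⁴ + 18x³ + 2x² + 52x − 50) ÷ lead(D) = −12x⁵ ÷ −3x³ = 4x². Subtract (4x²)·D = −12x⁵ + 4x⁴ − 8x³ + 24x². Remainder: −15x⁴ + 26x³ − 22x² + 52x − 50.
Step 2: lead(−15x⁴ + 26x³ − 22x² + 52x − 50) ÷ lead(D) = −15x⁴ ÷ −3x³ = 5x. Subtract (5x)·D = −15x⁴ + 5x³ − 10x² + 30x. Remainder: 21x³ − 12x² + 22x − 50.
Step 3: lead(21x³ − 12x² + 22x − 50) ÷ lead(D) = 21x³ ÷ −3x³ = −7. Subtract (−7)·D = 21x³ − 7x² + 14x − 42. Remainder: −5x² + 8x − 8.

R(x) = −5x² + 8x − 8, so D(x) is not a factor of P(x). no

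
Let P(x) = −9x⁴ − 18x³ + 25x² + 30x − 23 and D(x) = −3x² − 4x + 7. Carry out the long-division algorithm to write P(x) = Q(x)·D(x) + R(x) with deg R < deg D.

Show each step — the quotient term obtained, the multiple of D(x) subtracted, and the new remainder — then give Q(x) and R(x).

Q(x) = 3x² + 2x − 4; R(x) = 5

Step 1: lead(−9x⁴ − 18x³ + 25x² + 30x − 23) ÷ lead(D) = −9x⁴ ÷ −3x² = 3x². Subtract (3x²)·D = −9x⁴ − 12x³ + 21x². Remainder: −6x³ + 4x² + 30x − 23.
Step 2: lead(−6x³ + 4x² + 30x − 23) ÷ lead(D) = −6x³ ÷ −3x² = 2x. Subtract (2x)·D = −6x³ − 8x² + 14x. Remainder: 12x² + 16x − 23.
Step 3: lead(12x² + 16x − 23) ÷ lead(D) = 12x² ÷ −3x² = −4. Subtract (−4)·D = 12x² + 16x − 28. Remainder: 5.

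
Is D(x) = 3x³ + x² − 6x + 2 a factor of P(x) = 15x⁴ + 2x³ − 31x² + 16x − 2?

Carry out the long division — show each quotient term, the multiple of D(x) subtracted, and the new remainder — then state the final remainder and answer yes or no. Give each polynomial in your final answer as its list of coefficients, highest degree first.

R = [0], so D(x) is a factor of P(x). yes

Step 1: lead(15x⁴ + 2x³ − 31x² + 16x − 2) ÷ lead(D) = 15x⁴ ÷ 3x³ = 5x. Subtract (5x)·D = 15x⁴ + 5x³ − 30x² + 10x. Remainder: −3x³ − x² + 6x − 2.
Step 2: lead(−3x³ − x² + 6x − 2) ÷ lead(D) = −3x³ ÷ 3x³ = −1. Subtract (−1)·D = −3x³ − x² + 6x − 2. Remainder: 0.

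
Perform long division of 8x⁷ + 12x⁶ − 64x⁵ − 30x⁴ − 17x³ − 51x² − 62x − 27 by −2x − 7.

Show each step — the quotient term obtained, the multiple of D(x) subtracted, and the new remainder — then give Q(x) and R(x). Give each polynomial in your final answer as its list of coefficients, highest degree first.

Q = [-4, 8, 4, 1, 5, 8, 3]; R = [-6]

Step 1: lead(8x⁷ + 12x⁶ − 64x⁵ − 30x⁴ − 17x³ − 51x² − 62x − 27) ÷ lead(D) = 8x⁷ ÷ −2x = −4x⁶. Subtract (−4x⁶)·D = 8x⁷ + 28x⁶. Remainder: −16x⁶ − 64x⁵ − 30x⁴ − 17x³ − 51x² − 62x − 27.
Step 2: lead(−16x⁶ − 64x⁵ − 30x⁴ − 17x³ − 51x² − 62x − 27) ÷ lead(D) = −16x⁶ ÷ −2x = 8x⁵. Subtract (8x⁵)·D = −16x⁶ − 56x⁵. Remainder: −8x⁵ − 30x⁴ − 17x³ − 51x² − 62x − 27.
Step 3: lead(−8x⁵ − 30x⁴ − 17x³ − 51x² − 62x − 27) ÷ lead(D) = −8x⁵ ÷ −2x = 4x⁴. Subtract (4x⁴)·D = −8x⁵ − 28x⁴. Remainder: −2x⁴ − 17x³ − 51x² − 62x − 27.
Step 4: lead(−2x⁴ − 17x³ − 51x² − 62x − 27) ÷ lead(D) = −2x⁴ ÷ −2x = x³. Subtract (x³)·D = −2x⁴ − 7x³. Remainder: −10x³ − 51x² − 62x − 27.
Step 5: lead(−10x³ − 51x² − 62x − 27) ÷ lead(D) = −10x³ ÷ −2x = 5x². Subtract (5x²)·D = −10x³ − 35x². Remainder: −16x² − 62x − 27.
Step 6: lead(−16x² − 62x − 27) ÷ lead(D) = −16x² ÷ −2x = 8x. Subtract (8x)·D = −16x² − 56x. Remainder: −6x − 27.
Step 7: lead(−6x − 27) ÷ lead(D) = −6x ÷ −2x = 3. Subtract (3)·D = −6x − 21. Remainder: −6.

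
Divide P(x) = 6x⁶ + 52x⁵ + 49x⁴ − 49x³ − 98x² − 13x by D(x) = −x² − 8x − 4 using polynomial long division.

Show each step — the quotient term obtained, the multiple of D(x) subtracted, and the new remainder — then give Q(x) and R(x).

Step 1: lead(6x⁶ + 52x⁵ + 49x⁴ − 49x³ − 98x² − 13x) ÷ lead(D) = 6x⁶ ÷ −x² = −6x⁴. Subtract (−6x⁴)·D = 6x⁶ + 48x⁵ + 24x⁴. Remainder: 4x⁵ + 25x⁴ − 49x³ − 98x² − 13x.
Step 2: lead(4x⁵ + 25x⁴ − 49x³ − 98x² − 13x) ÷ lead(D) = 4x⁵ ÷ −x² = −4x³. Subtract (−4x³)·D = 4x⁵ + 32x⁴ + 16x³. Remainder: −7x⁴ − 65x³ − 98x² − 13x.
Step 3: lead(−7x⁴ − 65x³ − 98x² − 13x) ÷ lead(D) = −7x⁴ ÷ −x² = 7x². Subtract (7x²)·D = −7x⁴ − 56x³ − 28x². Remainder: −9x³ − 70x² − 13x.
Step 4: lead(−9x³ − 70x² − 13x) ÷ lead(D) = −9x³ ÷ −x² = 9x. Subtract (9x)·D = −9x³ − 72x² − 36x. Remainder: 2x² + 23x.
Step 5: lead(2x² + 23x) ÷ lead(D) = 2x² ÷ −x² = −2. Subtract (−2)·D = 2x² + 16x + 8. Remainder: 7x − 8.

Q(x) = −6x⁴ − 4x³ + 7x² + 9x − 2; R(x) = 7x − 8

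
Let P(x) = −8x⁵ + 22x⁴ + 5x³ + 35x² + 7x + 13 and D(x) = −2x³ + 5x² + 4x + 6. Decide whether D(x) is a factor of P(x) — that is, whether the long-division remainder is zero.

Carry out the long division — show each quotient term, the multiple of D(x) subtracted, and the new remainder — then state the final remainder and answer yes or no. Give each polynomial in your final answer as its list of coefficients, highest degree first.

Step 1: lead(−8x⁵ + 22x⁴ + 5x³ + 35x² + 7x + 13) ÷ lead(D) = −8x⁵ ÷ −2x³ = 4x². Subtract (4x²)·D = −8x⁵ + 20x⁴ + 16x³ + 24x². Remainder: 2x⁴ − 11x³ + 11x² + 7x + 13.
Step 2: lead(2x⁴ − 11x³ + 11x² + 7x + 13) ÷ lead(D) = 2x⁴ ÷ −2x³ = −x. Subtract (−x)·D = 2x⁴ − 5x³ − 4x² − 6x. Remainder: −6x³ + 15x² + 13x + 13.
Step 3: lead(−6x³ + 15x² + 13x + 13) ÷ lead(D) = −6x³ ÷ −2x³ = 3. Subtract (3)·D = −6x³ + 15x² + 12x + 18. Remainder: x − 5.

R = [1, -5], so D(x) is not a factor of P(x). no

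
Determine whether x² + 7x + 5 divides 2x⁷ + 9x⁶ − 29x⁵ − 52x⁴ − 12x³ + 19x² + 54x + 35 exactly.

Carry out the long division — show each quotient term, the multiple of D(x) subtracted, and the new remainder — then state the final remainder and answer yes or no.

Step 1: lead(2x⁷ + 9x⁶ − 29x⁵ − 52x⁴ − 12x³ + 19x² + 54x + 35) ÷ lead(D) = 2x⁷ ÷ x² = 2x⁵. Subtract (2x⁵)·D = 2x⁷ + 14x⁶ + 10x⁵. Remainder: −5x⁶ − 39x⁵ − 52x⁴ − 12x³ + 19x² + 54x + 35.
Step 2: lead(−5x⁶ − 39x⁵ − 52x⁴ − 12x³ + 19x² + 54x + 35) ÷ lead(D) = −5x⁶ ÷ x² = −5x⁴. Subtract (−5x⁴)·D = −5x⁶ − 35x⁵ − 25x⁴. Remainder: −4x⁵ − 27x⁴ − 12x³ + 19x² + 54x + 35.
Step 3: lead(−4x⁵ − 27x⁴ − 12x³ + 19x² + 54x + 35) ÷ lead(D) = −4x⁵ ÷ x² = −4x³. Subtract (−4x³)·D = −4x⁵ − 28x⁴ − 20x³. Remainder: x⁴ + 8x³ + 19x² + 54x + 35.
Step 4: lead(x⁴ + 8x³ + 19x² + 54x + 35) ÷ lead(D) = x⁴ ÷ x² = x². Subtract (x²)·D = x⁴ + 7x³ + 5x². Remainder: x³ + 14x² + 54x + 35.
Step 5: lead(x³ + 14x² + 54x + 35) ÷ lead(D) = x³ ÷ x² = x. Subtract (x)·D = x³ + 7x² + 5x. Remainder: 7x² + 49x + 35.
Step 6: lead(7x² + 49x + 35) ÷ lead(D) = 7x² ÷ x² = 7. Subtract (7)·D = 7x² + 49x + 35. Remainder: 0.

R(x) = 0, so D(x) is a factor of P(x). yes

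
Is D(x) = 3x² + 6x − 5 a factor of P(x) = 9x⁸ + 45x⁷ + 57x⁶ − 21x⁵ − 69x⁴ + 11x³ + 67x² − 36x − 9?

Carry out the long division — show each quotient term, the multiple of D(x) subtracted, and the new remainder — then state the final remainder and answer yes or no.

R(x) = −x − 9, so D(x) is not a factor of P(x). no

Step 1: lead(9x⁸ + 45x⁷ + 57x⁶ − 21x⁵ − 69x⁴ + 11x³ + 67x² − 36x − 9) ÷ lead(D) = 9x⁸ ÷ 3x² = 3x⁶. Subtract (3x⁶)·D = 9x⁸ + 18x⁷ − 15x⁶. Remainder: 27x⁷ + 72x⁶ − 21x⁵ − 69x⁴ + 11x³ + 67x² − 36x − 9.
Step 2: lead(27x⁷ + 72x⁶ − 21x⁵ − 69x⁴ + 11x³ + 67x² − 36x − 9) ÷ lead(D) = 27x⁷ ÷ 3x² = 9x⁵. Subtract (9x⁵)·D = 27x⁷ + 54x⁶ − 45x⁵. Remainder: 18x⁶ + 24x⁵ − 69x⁴ + 11x³ + 67x² − 36x − 9.
Step 3: lead(18x⁶ + 24x⁵ − 69x⁴ + 11x³ + 67x² − 36x − 9) ÷ lead(D) = 18x⁶ ÷ 3x² = 6x⁴. Subtract (6x⁴)·D = 18x⁶ + 36x⁵ − 30x⁴. Remainder: −12x⁵ − 39x⁴ + 11x³ + 67x² − 36x − 9.
Step 4: lead(−12x⁵ − 39x⁴ + 11x³ + 67x² − 36x − 9) ÷ lead(D) = −12x⁵ ÷ 3x² = −4x³. Subtract (−4x³)·D = −12x⁵ − 24x⁴ + 20x³. Remainder: −15x⁴ − 9x³ + 67x² − 36x − 9.
Step 5: lead(−15x⁴ − 9x³ + 67x² − 36x − 9) ÷ lead(D) = −15x⁴ ÷ 3x² = −5x². Subtract (−5x²)·D = −15x⁴ − 30x³ + 25x². Remainder: 21x³ + 42x² − 36x − 9.
Step 6: lead(21x³ + 42x² − 36x − 9) ÷ lead(D) = 21x³ ÷ 3x² = 7x. Subtract (7x)·D = 21x³ + 42x² − 35x. Remainder: −x − 9.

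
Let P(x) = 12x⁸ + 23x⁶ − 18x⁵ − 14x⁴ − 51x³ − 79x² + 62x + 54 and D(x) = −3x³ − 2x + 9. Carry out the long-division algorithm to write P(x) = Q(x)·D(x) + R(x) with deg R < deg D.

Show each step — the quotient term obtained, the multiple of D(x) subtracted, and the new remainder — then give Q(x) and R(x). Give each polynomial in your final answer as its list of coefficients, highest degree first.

Q = [-4, 0, -5, -6, 8, 6]; R = [-9, 2, 0]

Step 1: lead(12x⁸ + 23x⁶ − 18x⁵ − 14x⁴ − 51x³ − 79x² + 62x + 54) ÷ lead(D) = 12x⁸ ÷ −3x³ = −4x⁵. Subtract (−4x⁵)·D = 12x⁸ + 8x⁶ − 36x⁵. Remainder: 15x⁶ + 18x⁵ − 14x⁴ − 51x³ − 79x² + 62x + 54.
Step 2: lead(15x⁶ + 18x⁵ − 14x⁴ − 51x³ − 79x² + 62x + 54) ÷ lead(D) = 15x⁶ ÷ −3x³ = −5x³. Subtract (−5x³)·D = 15x⁶ + 10x⁴ − 45x³. Remainder: 18x⁵ − 24x⁴ − 6x³ − 79x² + 62x + 54.
Step 3: lead(18x⁵ − 24x⁴ − 6x³ − 79x² + 62x + 54) ÷ lead(D) = 18x⁵ ÷ −3x³ = −6x². Subtract (−6x²)·D = 18x⁵ + 12x³ − 54x². Remainder: −24x⁴ − 18x³ − 25x² + 62x + 54.
Step 4: lead(−24x⁴ − 18x³ − 25x² + 62x + 54) ÷ lead(D) = −24x⁴ ÷ −3x³ = 8x. Subtract (8x)·D = −24x⁴ − 16x² + 72x. Remainder: −18x³ − 9x² − 10x + 54.
Step 5: lead(−18x³ − 9x² − 10x + 54) ÷ lead(D) = −18x³ ÷ −3x³ = 6. Subtract (6)·D = −18x³ − 12x + 54. Remainder: −9x² + 2x.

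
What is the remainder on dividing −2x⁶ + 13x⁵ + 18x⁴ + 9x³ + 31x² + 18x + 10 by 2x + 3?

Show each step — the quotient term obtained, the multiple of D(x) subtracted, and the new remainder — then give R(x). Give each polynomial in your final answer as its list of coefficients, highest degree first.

Step 1: lead(−2x⁶ + 13x⁵ + 18x⁴ + 9x³ + 31x² + 18x + 10) ÷ lead(D) = −2x⁶ ÷ 2x = −x⁵. Subtract (−x⁵)·D = −2x⁶ − 3x⁵. Remainder: 16x⁵ + 18x⁴ + 9x³ + 31x² + 18x + 10.
Step 2: lead(16x⁵ + 18x⁴ + 9x³ + 31x² + 18x + 10) ÷ lead(D) = 16x⁵ ÷ 2x = 8x⁴. Subtract (8x⁴)·D = 16x⁵ + 24x⁴. Remainder: −6x⁴ + 9x³ + 31x² + 18x + 10.
Step 3: lead(−6x⁴ + 9x³ + 31x² + 18x + 10) ÷ lead(D) = −6x⁴ ÷ 2x = −3x³. Subtract (−3x³)·D = −6x⁴ − 9x³. Remainder: 18x³ + 31x² + 18x + 10.
Step 4: lead(18x³ + 31x² + 18x + 10) ÷ lead(D) = 18x³ ÷ 2x = 9x². Subtract (9x²)·D = 18x³ + 27x². Remainder: 4x² + 18x + 10.
Step 5: lead(4x² + 18x + 10) ÷ lead(D) = 4x² ÷ 2x = 2x. Subtract (2x)·D = 4x² + 6x. Remainder: 12x + 10.
Step 6: lead(12x + 10) ÷ lead(D) = 12x ÷ 2x = 6. Subtract (6)·D = 12x + 18. Remainder: −8.

R = [-8]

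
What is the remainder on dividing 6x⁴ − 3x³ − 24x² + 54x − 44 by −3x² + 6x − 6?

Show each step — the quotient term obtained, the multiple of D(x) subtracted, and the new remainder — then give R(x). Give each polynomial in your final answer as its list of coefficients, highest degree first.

Step 1: lead(6x⁴ − 3x³ − 24x² + 54x − 44) ÷ lead(D) = 6x⁴ ÷ −3x² = −2x². Subtract (−2x²)·D = 6x⁴ − 12x³ + 12x². Remainder: 9x³ − 36x² + 54x − 44.
Step 2: lead(9x³ − 36x² + 54x − 44) ÷ lead(D) = 9x³ ÷ −3x² = −3x. Subtract (−3x)·D = 9x³ − 18x² + 18x. Remainder: −18x² + 36x − 44.
Step 3: lead(−18x² + 36x − 44) ÷ lead(D) = −18x² ÷ −3x² = 6. Subtract (6)·D = −18x² + 36x − 36. Remainder: −8.

R = [-8]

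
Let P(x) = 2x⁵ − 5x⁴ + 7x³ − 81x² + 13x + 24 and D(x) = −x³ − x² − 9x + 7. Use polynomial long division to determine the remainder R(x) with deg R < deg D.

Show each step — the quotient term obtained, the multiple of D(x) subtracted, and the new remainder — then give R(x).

Step 1: lead(2x⁵ − 5x⁴ + 7x³ − 81x² + 13x + 24) ÷ lead(D) = 2x⁵ ÷ −x³ = −2x². Subtract (−2x²)·D = 2x⁵ + 2x⁴ + 18x³ − 14x². Remainder: −7x⁴ − 11x³ − 67x² + 13x + 24.
Step 2: lead(−7x⁴ − 11x³ − 67x² + 13x + 24) ÷ lead(D) = −7x⁴ ÷ −x³ = 7x. Subtract (7x)·D = −7x⁴ − 7x³ − 63x² + 49x. Remainder: −4x³ − 4x² − 36x + 24.
Step 3: lead(−4x³ − 4x² − 36x + 24) ÷ lead(D) = −4x³ ÷ −x³ = 4. Subtract (4)·D = −4x³ − 4x² − 36x + 28. Remainder: −4.

R(x) = −4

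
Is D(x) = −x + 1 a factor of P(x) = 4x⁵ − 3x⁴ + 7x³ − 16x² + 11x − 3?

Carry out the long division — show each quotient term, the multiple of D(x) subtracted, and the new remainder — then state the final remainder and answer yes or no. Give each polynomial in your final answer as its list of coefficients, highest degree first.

R = [0], so D(x) is a factor of P(x). yes

Step 1: lead(4x⁵ − 3x⁴ + 7x³ − 16x² + 11x − 3) ÷ lead(D) = 4x⁵ ÷ −x = −4x⁴. Subtract (−4x⁴)·D = 4x⁵ − 4x⁴. Remainder: x⁴ + 7x³ − 16x² + 11x − 3.
Step 2: lead(x⁴ + 7x³ − 16x² + 11x − 3) ÷ lead(D) = x⁴ ÷ −x = −x³. Subtract (−x³)·D = x⁴ − x³. Remainder: 8x³ − 16x² + 11x − 3.
Step 3: lead(8x³ − 16x² + 11x − 3) ÷ lead(D) = 8x³ ÷ −x = −8x². Subtract (−8x²)·D = 8x³ − 8x². Remainder: −8x² + 11x − 3.
Step 4: lead(−8x² + 11x − 3) ÷ lead(D) = −8x² ÷ −x = 8x. Subtract (8x)·D = −8x² + 8x. Remainder: 3x − 3.
Step 5: lead(3x − 3) ÷ lead(D) = 3x ÷ −x = −3. Subtract (−3)·D = 3x − 3. Remainder: 0.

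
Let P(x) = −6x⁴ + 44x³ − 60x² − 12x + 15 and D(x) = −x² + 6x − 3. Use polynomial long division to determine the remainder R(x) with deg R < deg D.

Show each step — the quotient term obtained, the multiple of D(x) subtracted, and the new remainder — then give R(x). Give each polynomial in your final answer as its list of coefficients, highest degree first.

R = [-3]

Step 1: lead(−6x⁴ + 44x³ − 60x² − 12x + 15) ÷ lead(D) = −6x⁴ ÷ −x² = 6x². Subtract (6x²)·D = −6x⁴ + 36x³ − 18x². Remainder: 8x³ − 42x² − 12x + 15.
Step 2: lead(8x³ − 42x² − 12x + 15) ÷ lead(D) = 8x³ ÷ −x² = −8x. Subtract (−8x)·D = 8x³ − 48x² + 24x. Remainder: 6x² − 36x + 15.
Step 3: lead(6x² − 36x + 15) ÷ lead(D) = 6x² ÷ −x² = −6. Subtract (−6)·D = 6x² − 36x + 18. Remainder: −3.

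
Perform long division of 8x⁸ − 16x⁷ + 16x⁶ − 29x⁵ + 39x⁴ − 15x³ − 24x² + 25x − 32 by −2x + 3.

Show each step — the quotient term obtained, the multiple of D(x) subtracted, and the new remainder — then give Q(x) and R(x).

Step 1: lead(8x⁸ − 16x⁷ + 16x⁶ − 29x⁵ + 39x⁴ − 15x³ − 24x² + 25x − 32) ÷ lead(D) = 8x⁸ ÷ −2x = −4x⁷. Subtract (−4x⁷)·D = 8x⁸ − 12x⁷. Remainder: −4x⁷ + 16x⁶ − 29x⁵ + 39x⁴ − 15x³ − 24x² + 25x − 32.
Step 2: lead(−4x⁷ + 16x⁶ − 29x⁵ + 39x⁴ − 15x³ − 24x² + 25x − 32) ÷ lead(D) = −4x⁷ ÷ −2x = 2x⁶. Subtract (2x⁶)·D = −4x⁷ + 6x⁶. Remainder: 10x⁶ − 29x⁵ + 39x⁴ − 15x³ − 24x² + 25x − 32.
Step 3: lead(10x⁶ − 29x⁵ + 39x⁴ − 15x³ − 24x² + 25x − 32) ÷ lead(D) = 10x⁶ ÷ −2x = −5x⁵. Subtract (−5x⁵)·D = 10x⁶ − 15x⁵. Remainder: −14x⁵ + 39x⁴ − 15x³ − 24x² + 25x − 32.
Step 4: lead(−14x⁵ + 39x⁴ − 15x³ − 24x² + 25x − 32) ÷ lead(D) = −14x⁵ ÷ −2x = 7x⁴. Subtract (7x⁴)·D = −14x⁵ + 21x⁴. Remainder: 18x⁴ − 15x³ − 24x² + 25x − 32.
Step 5: lead(18x⁴ − 15x³ − 24x² + 25x − 32) ÷ lead(D) = 18x⁴ ÷ −2x = −9x³. Subtract (−9x³)·D = 18x⁴ − 27x³. Remainder: 12x³ − 24x² + 25x − 32.
Step 6: lead(12x³ − 24x² + 25x − 32) ÷ lead(D) = 12x³ ÷ −2x = −6x². Subtract (−6x²)·D = 12x³ − 18x². Remainder: −6x² + 25x − 32.
Step 7: lead(−6x² + 25x − 32) ÷ lead(D) = −6x² ÷ −2x = 3x. Subtract (3x)·D = −6x² + 9x. Remainder: 16x − 32.
Step 8: lead(16x − 32) ÷ lead(D) = 16x ÷ −2x = −8. Subtract (−8)·D = 16x − 24. Remainder: −8.

Q(x) = −4x⁷ + 2x⁶ − 5x⁵ + 7x⁴ − 9x³ − 6x² + 3x − 8; R(x) = −8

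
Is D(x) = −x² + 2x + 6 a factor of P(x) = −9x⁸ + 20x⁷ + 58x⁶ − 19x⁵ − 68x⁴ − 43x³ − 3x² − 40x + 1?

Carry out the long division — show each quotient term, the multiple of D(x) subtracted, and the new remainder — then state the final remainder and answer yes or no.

R(x) = −5, so D(x) is not a factor of P(x). no

Step 1: lead(−9x⁸ + 20x⁷ + 58x⁶ − 19x⁵ − 68x⁴ − 43x³ − 3x² − 40x + 1) ÷ lead(D) = −9x⁸ ÷ −x² = 9x⁶. Subtract (9x⁶)·D = −9x⁸ + 18x⁷ + 54x⁶. Remainder: 2x⁷ + 4x⁶ − 19x⁵ − 68x⁴ − 43x³ − 3x² − 40x + 1.
Step 2: lead(2x⁷ + 4x⁶ − 19x⁵ − 68x⁴ − 43x³ − 3x² − 40x + 1) ÷ lead(D) = 2x⁷ ÷ −x² = −2x⁵. Subtract (−2x⁵)·D = 2x⁷ − 4x⁶ − 12x⁵. Remainder: 8x⁶ − 7x⁵ − 68x⁴ − 43x³ − 3x² − 40x + 1.
Step 3: lead(8x⁶ − 7x⁵ − 68x⁴ − 43x³ − 3x² − 40x + 1) ÷ lead(D) = 8x⁶ ÷ −x² = −8x⁴. Subtract (−8x⁴)·D = 8x⁶ − 16x⁵ − 48x⁴. Remainder: 9x⁵ − 20x⁴ − 43x³ − 3x² − 40x + 1.
Step 4: lead(9x⁵ − 20x⁴ − 43x³ − 3x² − 40x + 1) ÷ lead(D) = 9x⁵ ÷ −x² = −9x³. Subtract (−9x³)·D = 9x⁵ − 18x⁴ − 54x³. Remainder: −2x⁴ + 11x³ − 3x² − 40x + 1.
Step 5: lead(−2x⁴ + 11x³ − 3x² − 40x + 1) ÷ lead(D) = −2x⁴ ÷ −x² = 2x². Subtract (2x²)·D = −2x⁴ + 4x³ + 12x². Remainder: 7x³ − 15x² − 40x + 1.
Step 6: lead(7x³ − 15x² − 40x + 1) ÷ lead(D) = 7x³ ÷ −x² = −7x. Subtract (−7x)·D = 7x³ − 14x² − 42x. Remainder: −x² + 2x + 1.
Step 7: lead(−x² + 2x + 1) ÷ lead(D) = −x² ÷ −x² = 1. Subtract (1)·D = −x² + 2x + 6. Remainder: −5.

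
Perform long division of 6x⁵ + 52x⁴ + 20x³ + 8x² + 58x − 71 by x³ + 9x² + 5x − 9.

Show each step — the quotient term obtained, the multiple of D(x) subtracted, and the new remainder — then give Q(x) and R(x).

Step 1: lead(6x⁵ + 52x⁴ + 20x³ + 8x² + 58x − 71) ÷ lead(D) = 6x⁵ ÷ x³ = 6x². Subtract (6x²)·D = 6x⁵ + 54x⁴ + 30x³ − 54x². Remainder: −2x⁴ − 10x³ + 62x² + 58x − 71.
Step 2: lead(−2x⁴ − 10x³ + 62x² + 58x − 71) ÷ lead(D) = −2x⁴ ÷ x³ = −2x. Subtract (−2x)·D = −2x⁴ − 18x³ − 10x² + 18x. Remainder: 8x³ + 72x² + 40x − 71.
Step 3: lead(8x³ + 72x² + 40x − 71) ÷ lead(D) = 8x³ ÷ x³ = 8. Subtract (8)·D = 8x³ + 72x² + 40x − 72. Remainder: 1.

Q(x) = 6x² − 2x + 8; R(x) = 1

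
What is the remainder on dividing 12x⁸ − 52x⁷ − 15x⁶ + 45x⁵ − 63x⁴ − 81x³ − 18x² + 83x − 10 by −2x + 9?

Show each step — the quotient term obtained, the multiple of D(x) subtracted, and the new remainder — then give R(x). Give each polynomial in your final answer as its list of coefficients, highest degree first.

Step 1: lead(12x⁸ − 52x⁷ − 15x⁶ + 45x⁵ − 63x⁴ − 81x³ − 18x² + 83x − 10) ÷ lead(D) = 12x⁸ ÷ −2x = −6x⁷. Subtract (−6x⁷)·D = 12x⁸ − 54x⁷. Remainder: 2x⁷ − 15x⁶ + 45x⁵ − 63x⁴ − 81x³ − 18x² + 83x − 10.
Step 2: lead(2x⁷ − 15x⁶ + 45x⁵ − 63x⁴ − 81x³ − 18x² + 83x − 10) ÷ lead(D) = 2x⁷ ÷ −2x = −x⁶. Subtract (−x⁶)·D = 2x⁷ − 9x⁶. Remainder: −6x⁶ + 45x⁵ − 63x⁴ − 81x³ − 18x² + 83x − 10.
Step 3: lead(−6x⁶ + 45x⁵ − 63x⁴ − 81x³ − 18x² + 83x − 10) ÷ lead(D) = −6x⁶ ÷ −2x = 3x⁵. Subtract (3x⁵)·D = −6x⁶ + 27x⁵. Remainder: 18x⁵ − 63x⁴ − 81x³ − 18x² + 83x − 10.
Step 4: lead(18x⁵ − 63x⁴ − 81x³ − 18x² + 83x − 10) ÷ lead(D) = 18x⁵ ÷ −2x = −9x⁴. Subtract (−9x⁴)·D = 18x⁵ − 81x⁴. Remainder: 18x⁴ − 81x³ − 18x² + 83x − 10.
Step 5: lead(18x⁴ − 81x³ − 18x² + 83x − 10) ÷ lead(D) = 18x⁴ ÷ −2x = −9x³. Subtract (−9x³)·D = 18x⁴ − 81x³. Remainder: −18x² + 83x − 10.
Step 6: lead(−18x² + 83x − 10) ÷ lead(D) = −18x² ÷ −2x = 9x. Subtract (9x)·D = −18x² + 81x. Remainder: 2x − 10.
Step 7: lead(2x − 10) ÷ lead(D) = 2x ÷ −2x = −1. Subtract (−1)·D = 2x − 9. Remainder: −1.

R = [-1]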